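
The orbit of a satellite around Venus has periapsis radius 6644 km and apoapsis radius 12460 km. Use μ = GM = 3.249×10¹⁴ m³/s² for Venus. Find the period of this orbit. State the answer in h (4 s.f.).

Semi-major axis a = (r_p + r_a)/2 = (6644.0 + 12460)/2 = 9552.0 km = 9.552×10⁶ m.
By Kepler's third law T = 2π√(a³/μ) = 2π × 1.638×10³ = 1.029×10⁴ s.
= 2.859 h.

T ≈ 2.859 h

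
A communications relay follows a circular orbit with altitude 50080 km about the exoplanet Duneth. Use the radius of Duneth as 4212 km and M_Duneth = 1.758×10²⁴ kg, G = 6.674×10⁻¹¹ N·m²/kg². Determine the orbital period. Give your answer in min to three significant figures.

μ = GM = 6.674×10⁻¹¹ × 1.758×10²⁴ = 1.173×10¹⁴ m³/s².
r = 4212 + 50080 = 54292 km = 5.4292×10⁷ m.
Kepler's third law: T = 2π√(r³/μ) = 2π√((5.429×10⁷)³ / 1.173×10¹⁴).
r³/μ = 1.364×10⁹ s², so T = 2π × 3.693×10⁴ = 2.320×10⁵ s.
Converting: 2.320×10⁵ s ÷ 60.00 = 3867 min.

T ≈ 3870 min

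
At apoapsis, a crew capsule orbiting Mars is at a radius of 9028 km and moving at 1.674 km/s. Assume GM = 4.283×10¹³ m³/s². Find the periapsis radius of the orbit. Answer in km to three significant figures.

r_a = 9.028×10⁶ m.
Specific energy ε = v²/2 − μ/r = -3.343×10⁶ J/kg, so a = −μ/(2ε) = 6.406×10⁶ m.
The apsides satisfy r_p + r_a = 2a, so the periapsis radius is 2a − r_a = 3.784×10⁶ m = 3783.9 km.

periapsis radius ≈ 3780 km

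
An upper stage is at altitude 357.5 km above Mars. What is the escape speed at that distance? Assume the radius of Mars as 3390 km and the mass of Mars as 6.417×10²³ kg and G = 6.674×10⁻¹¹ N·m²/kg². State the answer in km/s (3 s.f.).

μ = GM = 6.674×10⁻¹¹ × 6.417×10²³ = 4.283×10¹³ m³/s².
r = 3390 + 357.5 = 3747.5 km = 3.7475×10⁶ m.
Escape speed v_esc = √(2μ/r) = √(2 × 4.283×10¹³ / 3.748×10⁶) = √(2.286×10⁷) = 4781 m/s.
= 4.781 km/s.

v_esc ≈ 4.78 km/s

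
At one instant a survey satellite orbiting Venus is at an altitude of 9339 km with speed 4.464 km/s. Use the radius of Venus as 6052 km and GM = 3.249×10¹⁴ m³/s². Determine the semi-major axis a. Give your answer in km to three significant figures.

r = 6052 + 9339 = 15391 km = 1.539×10⁷ m.
Specific orbital energy ε = v²/2 − μ/r = (4464)²/2 − 3.249×10¹⁴/1.539×10⁷ = -1.115×10⁷ J/kg.
Since ε = −μ/(2a), a = −μ/(2ε) = 1.457×10⁷ m = 14575 km.

a ≈ 14600 km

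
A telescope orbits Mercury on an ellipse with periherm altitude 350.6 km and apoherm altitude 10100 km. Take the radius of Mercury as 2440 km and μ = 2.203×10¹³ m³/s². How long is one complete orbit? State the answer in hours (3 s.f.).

r_p = 2440 + 350.6 = 2790.6 km = 2.7906×10⁶ m.
r_a = 2440 + 10100 = 12540 km = 1.2540×10⁷ m.
Semi-major axis a = (r_p + r_a)/2 = (2790.6 + 12540)/2 = 7665.3 km = 7.665×10⁶ m.
By Kepler's third law T = 2π√(a³/μ) = 2π × 4.522×10³ = 2.841×10⁴ s.
= 7.892 hours.

T ≈ 7.89 hours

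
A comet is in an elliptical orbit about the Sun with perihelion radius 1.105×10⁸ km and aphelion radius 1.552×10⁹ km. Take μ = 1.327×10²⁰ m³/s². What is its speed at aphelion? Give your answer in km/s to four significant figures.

Semi-major axis a = (r_p + r_a)/2 = 8.3125×10⁸ km = 8.312×10¹¹ m.
Vis-viva: v² = μ(2/r − 1/a) = 1.327×10²⁰ × (1.289×10⁻¹² − 1.203×10⁻¹²) = 1.137×10⁷ m²/s².
v = 3371 m/s = 3.371 km/s.

v ≈ 3.371 km/s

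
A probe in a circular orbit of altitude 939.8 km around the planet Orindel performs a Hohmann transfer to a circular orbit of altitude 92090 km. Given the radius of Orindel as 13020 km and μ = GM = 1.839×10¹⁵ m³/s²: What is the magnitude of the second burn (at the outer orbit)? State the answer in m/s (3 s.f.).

r₁ = 13020 + 939.8 = 13960 km = 1.3960×10⁷ m.
r₂ = 13020 + 92090 = 105110 km = 1.0511×10⁸ m.
Transfer ellipse a_t = (r₁ + r₂)/2 = 5.953×10⁷ m.
At r₁: circular v_c1 = √(μ/r₁) = 11480 m/s; transfer-periapsis v_p = √[μ(2/r₁ − 1/a_t)] = 15250 m/s.
At r₂: circular v_c2 = √(μ/r₂) = 4183 m/s; transfer-apoapsis v_a = √[μ(2/r₂ − 1/a_t)] = 2025 m/s.
Δv₂ = v_c2 − v_a = 2157 m/s.

Δv ≈ 2160 m/s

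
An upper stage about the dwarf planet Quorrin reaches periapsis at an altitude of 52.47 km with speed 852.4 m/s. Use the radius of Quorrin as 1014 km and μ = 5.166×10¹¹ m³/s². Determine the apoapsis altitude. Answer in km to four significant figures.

r_p = 1014 + 52.47 = 1066.5 km = 1.066×10⁶ m.
Specific energy ε = v²/2 − μ/r = -1.211×10⁵ J/kg, so a = −μ/(2ε) = 2.133×10⁶ m.
The apsides satisfy r_p + r_a = 2a, so the apoapsis radius is 2a − r_p = 3.199×10⁶ m = 3199.1 km.
Apoapsis altitude = 3199.1 − 1014 = 2185.1 km.

apoapsis altitude ≈ 2185 km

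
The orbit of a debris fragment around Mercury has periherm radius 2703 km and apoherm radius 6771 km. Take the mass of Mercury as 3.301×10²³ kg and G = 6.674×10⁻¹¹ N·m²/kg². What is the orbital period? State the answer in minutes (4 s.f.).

T ≈ 230.0 minutes

μ = GM = 6.674×10⁻¹¹ × 3.301×10²³ = 2.203×10¹³ m³/s².
Semi-major axis a = (r_p + r_a)/2 = (2703.0 + 6771.0)/2 = 4737.0 km = 4.737×10⁶ m.
By Kepler's third law T = 2π√(a³/μ) = 2π × 2.197×10³ = 1.380×10⁴ s.
= 230.0 minutes.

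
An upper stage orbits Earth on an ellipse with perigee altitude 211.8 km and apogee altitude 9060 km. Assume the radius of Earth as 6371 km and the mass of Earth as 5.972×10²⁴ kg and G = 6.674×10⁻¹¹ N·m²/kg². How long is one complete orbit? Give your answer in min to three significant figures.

μ = GM = 6.674×10⁻¹¹ × 5.972×10²⁴ = 3.986×10¹⁴ m³/s².
r_p = 6371 + 211.8 = 6582.8 km = 6.5828×10⁶ m.
r_a = 6371 + 9060 = 15431 km = 1.5431×10⁷ m.
Semi-major axis a = (r_p + r_a)/2 = (6582.8 + 15431)/2 = 11007 km = 1.101×10⁷ m.
By Kepler's third law T = 2π√(a³/μ) = 2π × 1.829×10³ = 1.149×10⁴ s.
= 191.5 min.

T ≈ 192 min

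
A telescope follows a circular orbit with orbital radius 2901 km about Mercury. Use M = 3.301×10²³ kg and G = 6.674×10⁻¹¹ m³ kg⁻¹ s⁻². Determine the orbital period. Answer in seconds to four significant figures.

T ≈ 6614 seconds

μ = GM = 6.674×10⁻¹¹ × 3.301×10²³ = 2.203×10¹³ m³/s².
r = 2901 km = 2.901×10⁶ m.
Kepler's third law: T = 2π√(r³/μ) = 2π√((2.901×10⁶)³ / 2.203×10¹³).
r³/μ = 1.108×10⁶ s², so T = 2π × 1.053×10³ = 6.614×10³ s.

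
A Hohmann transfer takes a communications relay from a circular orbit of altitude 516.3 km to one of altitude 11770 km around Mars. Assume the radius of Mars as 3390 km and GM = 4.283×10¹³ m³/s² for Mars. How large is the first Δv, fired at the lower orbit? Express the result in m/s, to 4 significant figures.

r₁ = 3390 + 516.3 = 3906.3 km = 3.9063×10⁶ m.
r₂ = 3390 + 11770 = 15160 km = 1.5160×10⁷ m.
Transfer ellipse a_t = (r₁ + r₂)/2 = 9.533×10⁶ m.
At r₁: circular v_c1 = √(μ/r₁) = 3311 m/s; transfer-periapsis v_p = √[μ(2/r₁ − 1/a_t)] = 4176 m/s.
Δv₁ = v_p − v_c1 = 864.4 m/s.

Δv ≈ 864.4 m/s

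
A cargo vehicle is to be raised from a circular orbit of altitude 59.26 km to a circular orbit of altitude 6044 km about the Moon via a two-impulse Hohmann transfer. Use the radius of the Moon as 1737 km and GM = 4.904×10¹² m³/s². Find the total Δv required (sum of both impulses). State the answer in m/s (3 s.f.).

r₁ = 1737 + 59.26 = 1796.3 km = 1.7963×10⁶ m.
r₂ = 1737 + 6044 = 7781.0 km = 7.7810×10⁶ m.
Transfer ellipse a_t = (r₁ + r₂)/2 = 4.789×10⁶ m.
At r₁: circular v_c1 = √(μ/r₁) = 1652 m/s; transfer-perilune v_p = √[μ(2/r₁ − 1/a_t)] = 2106 m/s.
Δv₁ = v_p − v_c1 = 453.9 m/s.
At r₂: circular v_c2 = √(μ/r₂) = 793.9 m/s; transfer-apolune v_a = √[μ(2/r₂ − 1/a_t)] = 486.2 m/s.
Δv₂ = v_c2 − v_a = 307.7 m/s.
Total Δv = Δv₁ + Δv₂ = 761.6 m/s.

Δv_total ≈ 762 m/s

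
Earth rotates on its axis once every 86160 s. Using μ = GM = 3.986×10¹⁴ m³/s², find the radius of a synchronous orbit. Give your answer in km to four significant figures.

r_sync ≈ 42160 km

A synchronous orbit has period T, so by Kepler's third law a = (μT²/4π²)^(1/3).
μT²/4π² = 3.986×10¹⁴ × (8.616×10⁴)² / 39.48 = 7.495×10²² m³.
a = 4.216×10⁷ m = 42163 km.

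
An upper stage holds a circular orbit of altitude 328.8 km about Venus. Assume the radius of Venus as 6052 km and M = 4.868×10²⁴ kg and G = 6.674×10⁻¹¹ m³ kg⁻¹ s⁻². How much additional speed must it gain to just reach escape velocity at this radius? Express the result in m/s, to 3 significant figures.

Δv ≈ 2960 m/s

μ = GM = 6.674×10⁻¹¹ × 4.868×10²⁴ = 3.249×10¹⁴ m³/s².
r = 6052 + 328.8 = 6380.8 km = 6.3808×10⁶ m.
Circular speed v_c = √(μ/r) = 7136 m/s.
Escape speed v_esc = √(2μ/r) = √2 × v_c = 10090 m/s.
Δv = v_esc − v_c = 2956 m/s.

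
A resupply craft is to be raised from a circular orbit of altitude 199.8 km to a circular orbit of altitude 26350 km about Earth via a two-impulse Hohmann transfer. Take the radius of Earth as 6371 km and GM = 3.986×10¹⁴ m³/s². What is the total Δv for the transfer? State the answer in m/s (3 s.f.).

r₁ = 6371 + 199.8 = 6570.8 km = 6.5708×10⁶ m.
r₂ = 6371 + 26350 = 32721 km = 3.2721×10⁷ m.
Transfer ellipse a_t = (r₁ + r₂)/2 = 1.965×10⁷ m.
At r₁: circular v_c1 = √(μ/r₁) = 7789 m/s; transfer-perigee v_p = √[μ(2/r₁ − 1/a_t)] = 10050 m/s.
Δv₁ = v_p − v_c1 = 2263 m/s.
At r₂: circular v_c2 = √(μ/r₂) = 3490 m/s; transfer-apogee v_a = √[μ(2/r₂ − 1/a_t)] = 2018 m/s.
Δv₂ = v_c2 − v_a = 1472 m/s.
Total Δv = Δv₁ + Δv₂ = 3735 m/s.

Δv_total ≈ 3730 m/s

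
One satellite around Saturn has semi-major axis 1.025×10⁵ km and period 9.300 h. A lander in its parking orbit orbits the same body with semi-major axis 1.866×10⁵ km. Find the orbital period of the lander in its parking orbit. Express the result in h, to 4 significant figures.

Kepler's third law: T² ∝ a³, so T₂ = T₁ (a₂/a₁)^(3/2).
a₂/a₁ = 1.820, (a₂/a₁)^(3/2) = 2.456.
T₂ = 9.300 × 2.456 = 22.84 h.

T₂ ≈ 22.84 h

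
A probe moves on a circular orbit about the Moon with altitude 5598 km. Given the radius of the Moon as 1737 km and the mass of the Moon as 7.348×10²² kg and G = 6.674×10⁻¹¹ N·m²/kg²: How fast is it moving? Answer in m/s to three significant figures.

v ≈ 818 m/s

μ = GM = 6.674×10⁻¹¹ × 7.348×10²² = 4.904×10¹² m³/s².
r = 1737 + 5598 = 7335.0 km = 7.3350×10⁶ m.
For a circular orbit v = √(μ/r) = √(4.904×10¹² / 7.335×10⁶) = √(6.686×10⁵) = 817.7 m/s.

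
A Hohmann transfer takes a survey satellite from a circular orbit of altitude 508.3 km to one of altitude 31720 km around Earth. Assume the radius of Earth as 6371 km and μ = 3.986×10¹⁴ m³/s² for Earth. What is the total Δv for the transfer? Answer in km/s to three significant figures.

Δv_total ≈ 3.74 km/s

r₁ = 6371 + 508.3 = 6879.3 km = 6.8793×10⁶ m.
r₂ = 6371 + 31720 = 38091 km = 3.8091×10⁷ m.
Transfer ellipse a_t = (r₁ + r₂)/2 = 2.249×10⁷ m.
At r₁: circular v_c1 = √(μ/r₁) = 7612 m/s; transfer-perigee v_p = √[μ(2/r₁ − 1/a_t)] = 9907 m/s.
Δv₁ = v_p − v_c1 = 2295 m/s.
At r₂: circular v_c2 = √(μ/r₂) = 3235 m/s; transfer-apogee v_a = √[μ(2/r₂ − 1/a_t)] = 1789 m/s.
Δv₂ = v_c2 − v_a = 1446 m/s.
Total Δv = Δv₁ + Δv₂ = 3741 m/s = 3.741 km/s.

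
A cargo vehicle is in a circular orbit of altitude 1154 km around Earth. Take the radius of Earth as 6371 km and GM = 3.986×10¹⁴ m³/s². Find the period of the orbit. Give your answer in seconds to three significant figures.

T ≈ 6500 seconds

r = 6371 + 1154 = 7525.0 km = 7.5250×10⁶ m.
Kepler's third law: T = 2π√(r³/μ) = 2π√((7.525×10⁶)³ / 3.986×10¹⁴).
r³/μ = 1.069×10⁶ s², so T = 2π × 1.034×10³ = 6.496×10³ s.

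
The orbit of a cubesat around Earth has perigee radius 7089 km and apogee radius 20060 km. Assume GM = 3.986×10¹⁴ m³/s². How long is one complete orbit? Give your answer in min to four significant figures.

T ≈ 262.3 min

Semi-major axis a = (r_p + r_a)/2 = (7089.0 + 20060)/2 = 13574 km = 1.357×10⁷ m.
By Kepler's third law T = 2π√(a³/μ) = 2π × 2.505×10³ = 1.574×10⁴ s.
= 262.3 min.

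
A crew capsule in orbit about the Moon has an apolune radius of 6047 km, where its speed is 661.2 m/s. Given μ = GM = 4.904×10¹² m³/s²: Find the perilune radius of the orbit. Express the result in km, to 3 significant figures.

r_a = 6.047×10⁶ m.
Specific energy ε = v²/2 − μ/r = -5.924×10⁵ J/kg, so a = −μ/(2ε) = 4.139×10⁶ m.
The apsides satisfy r_p + r_a = 2a, so the perilune radius is 2a − r_a = 2.231×10⁶ m = 2231.4 km.

perilune radius ≈ 2230 km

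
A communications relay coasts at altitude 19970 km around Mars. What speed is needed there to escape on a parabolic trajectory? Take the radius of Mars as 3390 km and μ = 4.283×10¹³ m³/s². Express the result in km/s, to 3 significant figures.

r = 3390 + 19970 = 23360 km = 2.3360×10⁷ m.
Escape speed v_esc = √(2μ/r) = √(2 × 4.283×10¹³ / 2.336×10⁷) = √(3.667×10⁶) = 1915 m/s.
= 1.915 km/s.

v_esc ≈ 1.91 km/s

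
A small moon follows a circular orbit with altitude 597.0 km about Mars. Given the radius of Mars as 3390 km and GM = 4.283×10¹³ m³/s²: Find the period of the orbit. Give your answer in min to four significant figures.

T ≈ 127.4 min

r = 3390 + 597.0 = 3987.0 km = 3.9870×10⁶ m.
Kepler's third law: T = 2π√(r³/μ) = 2π√((3.987×10⁶)³ / 4.283×10¹³).
r³/μ = 1.480×10⁶ s², so T = 2π × 1.216×10³ = 7.643×10³ s.
Converting: 7.643×10³ s ÷ 60.00 = 127.4 min.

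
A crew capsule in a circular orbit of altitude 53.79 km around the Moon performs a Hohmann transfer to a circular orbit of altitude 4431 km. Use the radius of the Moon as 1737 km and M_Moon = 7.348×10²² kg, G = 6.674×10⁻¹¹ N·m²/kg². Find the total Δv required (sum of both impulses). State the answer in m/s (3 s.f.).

μ = GM = 6.674×10⁻¹¹ × 7.348×10²² = 4.904×10¹² m³/s².
r₁ = 1737 + 53.79 = 1790.8 km = 1.7908×10⁶ m.
r₂ = 1737 + 4431 = 6168.0 km = 6.1680×10⁶ m.
Transfer ellipse a_t = (r₁ + r₂)/2 = 3.979×10⁶ m.
At r₁: circular v_c1 = √(μ/r₁) = 1655 m/s; transfer-perilune v_p = √[μ(2/r₁ − 1/a_t)] = 2060 m/s.
Δv₁ = v_p − v_c1 = 405.4 m/s.
At r₂: circular v_c2 = √(μ/r₂) = 891.7 m/s; transfer-apolune v_a = √[μ(2/r₂ − 1/a_t)] = 598.2 m/s.
Δv₂ = v_c2 − v_a = 293.5 m/s.
Total Δv = Δv₁ + Δv₂ = 698.9 m/s.

Δv_total ≈ 699 m/s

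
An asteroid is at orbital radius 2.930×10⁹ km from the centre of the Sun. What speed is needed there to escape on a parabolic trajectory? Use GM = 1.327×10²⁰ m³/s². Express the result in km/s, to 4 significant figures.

v_esc ≈ 9.517 km/s

r = 2.930×10⁹ km = 2.930×10¹² m.
Escape speed v_esc = √(2μ/r) = √(2 × 1.327×10²⁰ / 2.930×10¹²) = √(9.058×10⁷) = 9517 m/s.
= 9.517 km/s.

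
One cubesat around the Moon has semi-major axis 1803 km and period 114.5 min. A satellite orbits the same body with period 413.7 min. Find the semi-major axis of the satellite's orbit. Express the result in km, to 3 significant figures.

a₂ ≈ 4250 km

Kepler's third law: a³ ∝ T², so a₂ = a₁ (T₂/T₁)^(2/3).
T₂/T₁ = 3.613, (T₂/T₁)^(2/3) = 2.355.
a₂ = 1803 × 2.355 = 4245 km.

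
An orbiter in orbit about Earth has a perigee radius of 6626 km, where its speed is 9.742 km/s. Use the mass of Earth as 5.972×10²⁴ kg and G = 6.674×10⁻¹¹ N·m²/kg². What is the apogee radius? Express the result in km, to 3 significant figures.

μ = GM = 6.674×10⁻¹¹ × 5.972×10²⁴ = 3.986×10¹⁴ m³/s².
r_p = 6.626×10⁶ m.
Specific energy ε = v²/2 − μ/r = -1.270×10⁷ J/kg, so a = −μ/(2ε) = 1.569×10⁷ m.
The apsides satisfy r_p + r_a = 2a, so the apogee radius is 2a − r_p = 2.476×10⁷ m = 24759 km.

apogee radius ≈ 24800 km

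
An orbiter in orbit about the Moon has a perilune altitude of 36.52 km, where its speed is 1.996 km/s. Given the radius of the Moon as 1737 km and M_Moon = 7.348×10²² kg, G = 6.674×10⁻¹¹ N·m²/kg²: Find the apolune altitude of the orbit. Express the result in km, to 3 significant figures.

apolune altitude ≈ 2830 km

μ = GM = 6.674×10⁻¹¹ × 7.348×10²² = 4.904×10¹² m³/s².
r_p = 1737 + 36.52 = 1773.5 km = 1.774×10⁶ m.
Specific energy ε = v²/2 − μ/r = -7.731×10⁵ J/kg, so a = −μ/(2ε) = 3.171×10⁶ m.
The apsides satisfy r_p + r_a = 2a, so the apolune radius is 2a − r_p = 4.569×10⁶ m = 4569.5 km.
Apolune altitude = 4569.5 − 1737 = 2832.5 km.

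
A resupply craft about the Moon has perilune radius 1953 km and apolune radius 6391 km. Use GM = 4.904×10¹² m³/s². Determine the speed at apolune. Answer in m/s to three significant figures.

v ≈ 599 m/s

Semi-major axis a = (r_p + r_a)/2 = 4172.0 km = 4.172×10⁶ m.
Vis-viva: v² = μ(2/r − 1/a) = 4.904×10¹² × (3.129×10⁻⁷ − 2.397×10⁻⁷) = 3.592×10⁵ m²/s².
v = 599.3 m/s.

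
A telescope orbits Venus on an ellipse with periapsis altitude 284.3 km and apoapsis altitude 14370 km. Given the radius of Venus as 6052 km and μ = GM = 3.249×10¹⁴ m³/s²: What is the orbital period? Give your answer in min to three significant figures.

r_p = 6052 + 284.3 = 6336.3 km = 6.3363×10⁶ m.
r_a = 6052 + 14370 = 20422 km = 2.0422×10⁷ m.
Semi-major axis a = (r_p + r_a)/2 = (6336.3 + 20422)/2 = 13379 km = 1.338×10⁷ m.
By Kepler's third law T = 2π√(a³/μ) = 2π × 2.715×10³ = 1.706×10⁴ s.
= 284.3 min.

T ≈ 284 min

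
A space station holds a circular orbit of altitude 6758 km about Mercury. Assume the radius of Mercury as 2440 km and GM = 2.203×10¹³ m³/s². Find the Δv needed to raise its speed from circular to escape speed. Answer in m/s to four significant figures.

r = 2440 + 6758 = 9198.0 km = 9.1980×10⁶ m.
Circular speed v_c = √(μ/r) = 1548 m/s.
Escape speed v_esc = √(2μ/r) = √2 × v_c = 2189 m/s.
Δv = v_esc − v_c = 641.0 m/s.

Δv ≈ 641.0 m/s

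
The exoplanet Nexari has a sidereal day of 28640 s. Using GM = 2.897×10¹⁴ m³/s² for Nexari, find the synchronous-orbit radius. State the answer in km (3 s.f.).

r_sync ≈ 18200 km

A synchronous orbit has period T, so by Kepler's third law a = (μT²/4π²)^(1/3).
μT²/4π² = 2.897×10¹⁴ × (2.864×10⁴)² / 39.48 = 6.019×10²¹ m³.
a = 1.819×10⁷ m = 18191 km.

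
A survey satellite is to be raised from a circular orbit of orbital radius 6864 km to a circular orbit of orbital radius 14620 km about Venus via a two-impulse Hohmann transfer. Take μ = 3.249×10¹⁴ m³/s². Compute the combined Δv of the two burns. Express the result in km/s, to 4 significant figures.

r₁ = 6864 km = 6.864×10⁶ m.
r₂ = 14620 km = 1.462×10⁷ m.
Transfer ellipse a_t = (r₁ + r₂)/2 = 1.074×10⁷ m.
At r₁: circular v_c1 = √(μ/r₁) = 6880 m/s; transfer-periapsis v_p = √[μ(2/r₁ − 1/a_t)] = 8026 m/s.
Δv₁ = v_p − v_c1 = 1146 m/s.
At r₂: circular v_c2 = √(μ/r₂) = 4714 m/s; transfer-apoapsis v_a = √[μ(2/r₂ − 1/a_t)] = 3768 m/s.
Δv₂ = v_c2 − v_a = 945.8 m/s.
Total Δv = Δv₁ + Δv₂ = 2092 m/s = 2.092 km/s.

Δv_total ≈ 2.092 km/s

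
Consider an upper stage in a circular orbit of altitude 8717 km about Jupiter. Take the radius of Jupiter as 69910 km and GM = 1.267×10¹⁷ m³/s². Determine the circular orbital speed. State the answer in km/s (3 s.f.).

r = 69910 + 8717 = 78627 km = 7.8627×10⁷ m.
For a circular orbit v = √(μ/r) = √(1.267×10¹⁷ / 7.863×10⁷) = √(1.611×10⁹) = 40140 m/s.
That is 40.14 km/s.

v ≈ 40.1 km/s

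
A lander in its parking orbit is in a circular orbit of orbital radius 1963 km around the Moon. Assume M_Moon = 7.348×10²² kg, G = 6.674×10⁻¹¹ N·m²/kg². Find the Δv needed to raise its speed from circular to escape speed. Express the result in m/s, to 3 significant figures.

μ = GM = 6.674×10⁻¹¹ × 7.348×10²² = 4.904×10¹² m³/s².
r = 1963 km = 1.963×10⁶ m.
Circular speed v_c = √(μ/r) = 1581 m/s.
Escape speed v_esc = √(2μ/r) = √2 × v_c = 2235 m/s.
Δv = v_esc − v_c = 654.7 m/s.

Δv ≈ 655 m/s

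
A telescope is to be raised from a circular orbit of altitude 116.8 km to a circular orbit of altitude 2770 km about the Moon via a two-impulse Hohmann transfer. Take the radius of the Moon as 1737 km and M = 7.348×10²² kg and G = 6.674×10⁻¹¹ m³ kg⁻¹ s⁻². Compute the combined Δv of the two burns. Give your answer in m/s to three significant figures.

Δv_total ≈ 556 m/s

μ = GM = 6.674×10⁻¹¹ × 7.348×10²² = 4.904×10¹² m³/s².
r₁ = 1737 + 116.8 = 1853.8 km = 1.8538×10⁶ m.
r₂ = 1737 + 2770 = 4507.0 km = 4.5070×10⁶ m.
Transfer ellipse a_t = (r₁ + r₂)/2 = 3.180×10⁶ m.
At r₁: circular v_c1 = √(μ/r₁) = 1626 m/s; transfer-perilune v_p = √[μ(2/r₁ − 1/a_t)] = 1936 m/s.
Δv₁ = v_p − v_c1 = 309.7 m/s.
At r₂: circular v_c2 = √(μ/r₂) = 1043 m/s; transfer-apolune v_a = √[μ(2/r₂ − 1/a_t)] = 796.4 m/s.
Δv₂ = v_c2 − v_a = 246.7 m/s.
Total Δv = Δv₁ + Δv₂ = 556.5 m/s.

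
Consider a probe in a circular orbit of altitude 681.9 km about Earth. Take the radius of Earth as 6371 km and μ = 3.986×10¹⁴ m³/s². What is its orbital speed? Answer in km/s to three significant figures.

v ≈ 7.52 km/s

r = 6371 + 681.9 = 7052.9 km = 7.0529×10⁶ m.
For a circular orbit v = √(μ/r) = √(3.986×10¹⁴ / 7.053×10⁶) = √(5.652×10⁷) = 7518 m/s.
That is 7.518 km/s.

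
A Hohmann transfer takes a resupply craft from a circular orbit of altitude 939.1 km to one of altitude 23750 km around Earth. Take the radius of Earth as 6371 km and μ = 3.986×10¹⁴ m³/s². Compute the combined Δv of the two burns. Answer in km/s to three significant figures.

Δv_total ≈ 3.35 km/s

r₁ = 6371 + 939.1 = 7310.1 km = 7.3101×10⁶ m.
r₂ = 6371 + 23750 = 30121 km = 3.0121×10⁷ m.
Transfer ellipse a_t = (r₁ + r₂)/2 = 1.872×10⁷ m.
At r₁: circular v_c1 = √(μ/r₁) = 7384 m/s; transfer-perigee v_p = √[μ(2/r₁ − 1/a_t)] = 9368 m/s.
Δv₁ = v_p − v_c1 = 1984 m/s.
At r₂: circular v_c2 = √(μ/r₂) = 3638 m/s; transfer-apogee v_a = √[μ(2/r₂ − 1/a_t)] = 2273 m/s.
Δv₂ = v_c2 − v_a = 1364 m/s.
Total Δv = Δv₁ + Δv₂ = 3348 m/s = 3.348 km/s.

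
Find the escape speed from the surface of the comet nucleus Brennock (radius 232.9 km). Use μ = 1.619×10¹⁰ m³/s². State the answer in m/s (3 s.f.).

v_esc ≈ 373 m/s

r = R = 2.329×10⁵ m.
Escape speed v_esc = √(2μ/r) = √(2 × 1.619×10¹⁰ / 2.329×10⁵) = √(1.390×10⁵) = 372.9 m/s.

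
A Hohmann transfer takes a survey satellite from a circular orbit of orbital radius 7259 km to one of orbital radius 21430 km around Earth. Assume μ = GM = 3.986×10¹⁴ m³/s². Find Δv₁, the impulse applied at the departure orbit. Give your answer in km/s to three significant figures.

r₁ = 7259 km = 7.259×10⁶ m.
r₂ = 21430 km = 2.143×10⁷ m.
Transfer ellipse a_t = (r₁ + r₂)/2 = 1.434×10⁷ m.
At r₁: circular v_c1 = √(μ/r₁) = 7410 m/s; transfer-perigee v_p = √[μ(2/r₁ − 1/a_t)] = 9057 m/s.
Δv₁ = v_p − v_c1 = 1647 m/s.
= 1.647 km/s.

Δv ≈ 1.65 km/s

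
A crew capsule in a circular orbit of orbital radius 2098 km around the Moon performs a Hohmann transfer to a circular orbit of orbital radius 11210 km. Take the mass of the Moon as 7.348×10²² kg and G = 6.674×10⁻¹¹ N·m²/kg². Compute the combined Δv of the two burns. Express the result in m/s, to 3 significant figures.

μ = GM = 6.674×10⁻¹¹ × 7.348×10²² = 4.904×10¹² m³/s².
r₁ = 2098 km = 2.098×10⁶ m.
r₂ = 11210 km = 1.121×10⁷ m.
Transfer ellipse a_t = (r₁ + r₂)/2 = 6.654×10⁶ m.
At r₁: circular v_c1 = √(μ/r₁) = 1529 m/s; transfer-perilune v_p = √[μ(2/r₁ − 1/a_t)] = 1984 m/s.
Δv₁ = v_p − v_c1 = 455.5 m/s.
At r₂: circular v_c2 = √(μ/r₂) = 661.4 m/s; transfer-apolune v_a = √[μ(2/r₂ − 1/a_t)] = 371.4 m/s.
Δv₂ = v_c2 − v_a = 290.0 m/s.
Total Δv = Δv₁ + Δv₂ = 745.6 m/s.

Δv_total ≈ 746 m/s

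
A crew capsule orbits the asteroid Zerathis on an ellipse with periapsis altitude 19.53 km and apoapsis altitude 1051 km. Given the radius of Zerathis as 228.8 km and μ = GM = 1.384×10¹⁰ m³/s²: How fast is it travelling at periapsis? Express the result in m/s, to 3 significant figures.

v ≈ 306 m/s

r_p = 228.8 + 19.53 = 248.33 km = 2.4833×10⁵ m.
r_a = 228.8 + 1051 = 1279.8 km = 1.2798×10⁶ m.
Semi-major axis a = (r_p + r_a)/2 = 764.06 km = 7.641×10⁵ m.
Vis-viva: v² = μ(2/r − 1/a) = 1.384×10¹⁰ × (8.054×10⁻⁶ − 1.309×10⁻⁶) = 9.335×10⁴ m²/s².
v = 305.5 m/s.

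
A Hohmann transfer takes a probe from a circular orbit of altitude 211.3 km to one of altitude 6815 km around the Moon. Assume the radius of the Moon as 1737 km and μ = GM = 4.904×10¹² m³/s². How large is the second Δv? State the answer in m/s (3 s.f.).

Δv ≈ 296 m/s

r₁ = 1737 + 211.3 = 1948.3 km = 1.9483×10⁶ m.
r₂ = 1737 + 6815 = 8552.0 km = 8.5520×10⁶ m.
Transfer ellipse a_t = (r₁ + r₂)/2 = 5.250×10⁶ m.
At r₁: circular v_c1 = √(μ/r₁) = 1587 m/s; transfer-perilune v_p = √[μ(2/r₁ − 1/a_t)] = 2025 m/s.
At r₂: circular v_c2 = √(μ/r₂) = 757.3 m/s; transfer-apolune v_a = √[μ(2/r₂ − 1/a_t)] = 461.3 m/s.
Δv₂ = v_c2 − v_a = 296.0 m/s.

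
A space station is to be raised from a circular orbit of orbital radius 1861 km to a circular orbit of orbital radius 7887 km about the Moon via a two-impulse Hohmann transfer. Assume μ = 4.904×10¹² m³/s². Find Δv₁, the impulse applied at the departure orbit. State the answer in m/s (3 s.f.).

Δv ≈ 442 m/s

r₁ = 1861 km = 1.861×10⁶ m.
r₂ = 7887 km = 7.887×10⁶ m.
Transfer ellipse a_t = (r₁ + r₂)/2 = 4.874×10⁶ m.
At r₁: circular v_c1 = √(μ/r₁) = 1623 m/s; transfer-perilune v_p = √[μ(2/r₁ − 1/a_t)] = 2065 m/s.
Δv₁ = v_p − v_c1 = 441.7 m/s.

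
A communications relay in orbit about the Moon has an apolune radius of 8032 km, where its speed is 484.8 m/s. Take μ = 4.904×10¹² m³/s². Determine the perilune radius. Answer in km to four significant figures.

r_a = 8.032×10⁶ m.
Specific energy ε = v²/2 − μ/r = -4.930×10⁵ J/kg, so a = −μ/(2ε) = 4.973×10⁶ m.
The apsides satisfy r_p + r_a = 2a, so the perilune radius is 2a − r_a = 1.914×10⁶ m = 1914.4 km.

perilune radius ≈ 1914 km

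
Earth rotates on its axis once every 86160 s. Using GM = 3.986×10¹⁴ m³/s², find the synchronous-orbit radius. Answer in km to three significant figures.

r_sync ≈ 42200 km

A synchronous orbit has period T, so by Kepler's third law a = (μT²/4π²)^(1/3).
μT²/4π² = 3.986×10¹⁴ × (8.616×10⁴)² / 39.48 = 7.495×10²² m³.
a = 4.216×10⁷ m = 42163 km.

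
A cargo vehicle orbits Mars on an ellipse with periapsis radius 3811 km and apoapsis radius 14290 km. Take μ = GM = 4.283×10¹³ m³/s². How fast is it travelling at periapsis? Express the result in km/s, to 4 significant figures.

v ≈ 4.212 km/s

Semi-major axis a = (r_p + r_a)/2 = 9050.5 km = 9.050×10⁶ m.
Vis-viva: v² = μ(2/r − 1/a) = 4.283×10¹³ × (5.248×10⁻⁷ − 1.105×10⁻⁷) = 1.774×10⁷ m²/s².
v = 4212 m/s = 4.212 km/s.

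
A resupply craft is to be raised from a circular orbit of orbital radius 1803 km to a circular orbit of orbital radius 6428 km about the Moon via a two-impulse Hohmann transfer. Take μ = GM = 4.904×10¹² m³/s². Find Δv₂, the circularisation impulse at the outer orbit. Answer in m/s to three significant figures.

Δv ≈ 295 m/s

r₁ = 1803 km = 1.803×10⁶ m.
r₂ = 6428 km = 6.428×10⁶ m.
Transfer ellipse a_t = (r₁ + r₂)/2 = 4.116×10⁶ m.
At r₁: circular v_c1 = √(μ/r₁) = 1649 m/s; transfer-perilune v_p = √[μ(2/r₁ − 1/a_t)] = 2061 m/s.
At r₂: circular v_c2 = √(μ/r₂) = 873.4 m/s; transfer-apolune v_a = √[μ(2/r₂ − 1/a_t)] = 578.1 m/s.
Δv₂ = v_c2 − v_a = 295.3 m/s.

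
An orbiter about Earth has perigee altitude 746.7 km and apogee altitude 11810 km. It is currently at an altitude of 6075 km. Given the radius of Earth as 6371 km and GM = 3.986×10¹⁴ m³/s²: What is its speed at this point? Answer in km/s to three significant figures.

r_p = 6371 + 746.7 = 7117.7 km = 7.1177×10⁶ m.
r_a = 6371 + 11810 = 18181 km = 1.8181×10⁷ m.
r = 6371 + 6075 = 12446 km = 1.245×10⁷ m.
Semi-major axis a = (r_p + r_a)/2 = 12649 km = 1.265×10⁷ m.
Vis-viva: v² = μ(2/r − 1/a) = 3.986×10¹⁴ × (1.607×10⁻⁷ − 7.906×10⁻⁸) = 3.254×10⁷ m²/s².
v = 5704 m/s = 5.704 km/s.

v ≈ 5.70 km/s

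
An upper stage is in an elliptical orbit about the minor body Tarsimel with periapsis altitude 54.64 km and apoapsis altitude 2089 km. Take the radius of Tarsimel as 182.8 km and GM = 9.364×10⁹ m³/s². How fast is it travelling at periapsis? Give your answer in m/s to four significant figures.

r_p = 182.8 + 54.64 = 237.44 km = 2.3744×10⁵ m.
r_a = 182.8 + 2089 = 2271.8 km = 2.2718×10⁶ m.
Semi-major axis a = (r_p + r_a)/2 = 1254.6 km = 1.255×10⁶ m.
Vis-viva: v² = μ(2/r − 1/a) = 9.364×10⁹ × (8.423×10⁻⁶ − 7.971×10⁻⁷) = 7.141×10⁴ m²/s².
v = 267.2 m/s.

v ≈ 267.2 m/s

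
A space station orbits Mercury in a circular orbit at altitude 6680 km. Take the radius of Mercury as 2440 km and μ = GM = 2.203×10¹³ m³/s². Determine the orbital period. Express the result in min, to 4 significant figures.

r = 2440 + 6680 = 9120.0 km = 9.1200×10⁶ m.
Kepler's third law: T = 2π√(r³/μ) = 2π√((9.120×10⁶)³ / 2.203×10¹³).
r³/μ = 3.443×10⁷ s², so T = 2π × 5.868×10³ = 3.687×10⁴ s.
Converting: 3.687×10⁴ s ÷ 60.00 = 614.5 min.

T ≈ 614.5 min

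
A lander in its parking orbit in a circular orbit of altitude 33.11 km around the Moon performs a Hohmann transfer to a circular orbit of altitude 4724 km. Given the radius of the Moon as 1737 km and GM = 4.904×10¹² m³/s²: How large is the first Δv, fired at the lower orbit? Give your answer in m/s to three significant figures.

r₁ = 1737 + 33.11 = 1770.1 km = 1.7701×10⁶ m.
r₂ = 1737 + 4724 = 6461.0 km = 6.4610×10⁶ m.
Transfer ellipse a_t = (r₁ + r₂)/2 = 4.116×10⁶ m.
At r₁: circular v_c1 = √(μ/r₁) = 1664 m/s; transfer-perilune v_p = √[μ(2/r₁ − 1/a_t)] = 2086 m/s.
Δv₁ = v_p − v_c1 = 421.0 m/s.

Δv ≈ 421 m/s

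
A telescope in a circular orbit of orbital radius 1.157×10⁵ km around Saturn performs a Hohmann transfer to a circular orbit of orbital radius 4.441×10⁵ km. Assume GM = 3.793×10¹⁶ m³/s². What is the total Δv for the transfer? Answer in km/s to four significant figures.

Δv_total ≈ 8.001 km/s

r₁ = 1.157×10⁵ km = 1.157×10⁸ m.
r₂ = 4.441×10⁵ km = 4.441×10⁸ m.
Transfer ellipse a_t = (r₁ + r₂)/2 = 2.799×10⁸ m.
At r₁: circular v_c1 = √(μ/r₁) = 18110 m/s; transfer-perikrone v_p = √[μ(2/r₁ − 1/a_t)] = 22810 m/s.
Δv₁ = v_p − v_c1 = 4701 m/s.
At r₂: circular v_c2 = √(μ/r₂) = 9242 m/s; transfer-apokrone v_a = √[μ(2/r₂ − 1/a_t)] = 5942 m/s.
Δv₂ = v_c2 − v_a = 3300 m/s.
Total Δv = Δv₁ + Δv₂ = 8001 m/s = 8.001 km/s.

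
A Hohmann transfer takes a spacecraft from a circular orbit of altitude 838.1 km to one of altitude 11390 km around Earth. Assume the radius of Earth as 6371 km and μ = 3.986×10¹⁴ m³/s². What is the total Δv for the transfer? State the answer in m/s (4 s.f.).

Δv_total ≈ 2571 m/s

r₁ = 6371 + 838.1 = 7209.1 km = 7.2091×10⁶ m.
r₂ = 6371 + 11390 = 17761 km = 1.7761×10⁷ m.
Transfer ellipse a_t = (r₁ + r₂)/2 = 1.249×10⁷ m.
At r₁: circular v_c1 = √(μ/r₁) = 7436 m/s; transfer-perigee v_p = √[μ(2/r₁ − 1/a_t)] = 8869 m/s.
Δv₁ = v_p − v_c1 = 1433 m/s.
At r₂: circular v_c2 = √(μ/r₂) = 4737 m/s; transfer-apogee v_a = √[μ(2/r₂ − 1/a_t)] = 3600 m/s.
Δv₂ = v_c2 − v_a = 1138 m/s.
Total Δv = Δv₁ + Δv₂ = 2571 m/s.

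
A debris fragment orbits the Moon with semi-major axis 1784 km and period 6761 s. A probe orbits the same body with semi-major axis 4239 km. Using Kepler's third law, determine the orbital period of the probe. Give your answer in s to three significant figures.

T₂ ≈ 24800 s

Kepler's third law: T² ∝ a³, so T₂ = T₁ (a₂/a₁)^(3/2).
a₂/a₁ = 2.376, (a₂/a₁)^(3/2) = 3.663.
T₂ = 6761 × 3.663 = 24760 s.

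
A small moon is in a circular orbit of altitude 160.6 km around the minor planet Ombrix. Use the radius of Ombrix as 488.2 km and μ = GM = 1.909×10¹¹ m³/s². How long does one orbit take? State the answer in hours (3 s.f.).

T ≈ 2.09 hours

r = 488.2 + 160.6 = 648.80 km = 6.4880×10⁵ m.
Kepler's third law: T = 2π√(r³/μ) = 2π√((6.488×10⁵)³ / 1.909×10¹¹).
r³/μ = 1.431×10⁶ s², so T = 2π × 1.196×10³ = 7.515×10³ s.
Converting: 7.515×10³ s ÷ 3600 = 2.088 hours.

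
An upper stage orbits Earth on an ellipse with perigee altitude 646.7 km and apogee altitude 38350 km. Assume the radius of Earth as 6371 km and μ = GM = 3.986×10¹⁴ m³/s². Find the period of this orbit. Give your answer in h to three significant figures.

r_p = 6371 + 646.7 = 7017.7 km = 7.0177×10⁶ m.
r_a = 6371 + 38350 = 44721 km = 4.4721×10⁷ m.
Semi-major axis a = (r_p + r_a)/2 = (7017.7 + 44721)/2 = 25869 km = 2.587×10⁷ m.
By Kepler's third law T = 2π√(a³/μ) = 2π × 6.590×10³ = 4.141×10⁴ s.
= 11.50 h.

T ≈ 11.5 h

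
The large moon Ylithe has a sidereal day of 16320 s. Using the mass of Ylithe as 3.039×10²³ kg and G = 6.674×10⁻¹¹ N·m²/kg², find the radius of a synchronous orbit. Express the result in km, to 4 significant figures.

μ = GM = 6.674×10⁻¹¹ × 3.039×10²³ = 2.028×10¹³ m³/s².
A synchronous orbit has period T, so by Kepler's third law a = (μT²/4π²)^(1/3).
μT²/4π² = 2.028×10¹³ × (1.632×10⁴)² / 39.48 = 1.368×10²⁰ m³.
a = 5.153×10⁶ m = 5153.1 km.

r_sync ≈ 5153 km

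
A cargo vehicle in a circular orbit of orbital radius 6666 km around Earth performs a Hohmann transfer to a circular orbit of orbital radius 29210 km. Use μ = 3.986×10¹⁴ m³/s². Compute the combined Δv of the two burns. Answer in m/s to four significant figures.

r₁ = 6666 km = 6.666×10⁶ m.
r₂ = 29210 km = 2.921×10⁷ m.
Transfer ellipse a_t = (r₁ + r₂)/2 = 1.794×10⁷ m.
At r₁: circular v_c1 = √(μ/r₁) = 7733 m/s; transfer-perigee v_p = √[μ(2/r₁ − 1/a_t)] = 9868 m/s.
Δv₁ = v_p − v_c1 = 2135 m/s.
At r₂: circular v_c2 = √(μ/r₂) = 3694 m/s; transfer-apogee v_a = √[μ(2/r₂ − 1/a_t)] = 2252 m/s.
Δv₂ = v_c2 − v_a = 1442 m/s.
Total Δv = Δv₁ + Δv₂ = 3577 m/s.

Δv_total ≈ 3577 m/s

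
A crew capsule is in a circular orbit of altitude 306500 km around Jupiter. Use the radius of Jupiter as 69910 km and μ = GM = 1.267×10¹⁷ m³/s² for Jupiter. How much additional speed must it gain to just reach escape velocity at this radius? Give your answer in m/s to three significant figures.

Δv ≈ 7600 m/s

r = 69910 + 306500 = 376410 km = 3.7641×10⁸ m.
Circular speed v_c = √(μ/r) = 18350 m/s.
Escape speed v_esc = √(2μ/r) = √2 × v_c = 25950 m/s.
Δv = v_esc − v_c = 7599 m/s.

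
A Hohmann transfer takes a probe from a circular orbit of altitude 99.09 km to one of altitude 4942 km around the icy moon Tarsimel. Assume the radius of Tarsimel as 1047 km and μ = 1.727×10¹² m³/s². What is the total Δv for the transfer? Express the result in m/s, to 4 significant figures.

r₁ = 1047 + 99.09 = 1146.1 km = 1.1461×10⁶ m.
r₂ = 1047 + 4942 = 5989.0 km = 5.9890×10⁶ m.
Transfer ellipse a_t = (r₁ + r₂)/2 = 3.568×10⁶ m.
At r₁: circular v_c1 = √(μ/r₁) = 1228 m/s; transfer-periapsis v_p = √[μ(2/r₁ − 1/a_t)] = 1590 m/s.
Δv₁ = v_p − v_c1 = 362.9 m/s.
At r₂: circular v_c2 = √(μ/r₂) = 537.0 m/s; transfer-apoapsis v_a = √[μ(2/r₂ − 1/a_t)] = 304.4 m/s.
Δv₂ = v_c2 − v_a = 232.6 m/s.
Total Δv = Δv₁ + Δv₂ = 595.6 m/s.

Δv_total ≈ 595.6 m/s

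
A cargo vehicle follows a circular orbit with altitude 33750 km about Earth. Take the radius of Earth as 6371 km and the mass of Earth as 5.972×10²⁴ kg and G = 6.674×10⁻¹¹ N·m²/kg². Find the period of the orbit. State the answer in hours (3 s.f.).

μ = GM = 6.674×10⁻¹¹ × 5.972×10²⁴ = 3.986×10¹⁴ m³/s².
r = 6371 + 33750 = 40121 km = 4.0121×10⁷ m.
Kepler's third law: T = 2π√(r³/μ) = 2π√((4.012×10⁷)³ / 3.986×10¹⁴).
r³/μ = 1.620×10⁸ s², so T = 2π × 1.273×10⁴ = 7.998×10⁴ s.
Converting: 7.998×10⁴ s ÷ 3600 = 22.22 hours.

T ≈ 22.2 hours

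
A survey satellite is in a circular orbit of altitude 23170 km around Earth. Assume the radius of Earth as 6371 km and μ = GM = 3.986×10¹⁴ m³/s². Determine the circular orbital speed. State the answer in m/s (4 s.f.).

r = 6371 + 23170 = 29541 km = 2.9541×10⁷ m.
For a circular orbit v = √(μ/r) = √(3.986×10¹⁴ / 2.954×10⁷) = √(1.349×10⁷) = 3673 m/s.

v ≈ 3673 m/s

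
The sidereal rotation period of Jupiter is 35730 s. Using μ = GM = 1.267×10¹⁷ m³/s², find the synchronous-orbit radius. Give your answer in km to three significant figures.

A synchronous orbit has period T, so by Kepler's third law a = (μT²/4π²)^(1/3).
μT²/4π² = 1.267×10¹⁷ × (3.573×10⁴)² / 39.48 = 4.097×10²⁴ m³.
a = 1.600×10⁸ m = 1.6002×10⁵ km.

r_sync ≈ 1.60×10⁵ km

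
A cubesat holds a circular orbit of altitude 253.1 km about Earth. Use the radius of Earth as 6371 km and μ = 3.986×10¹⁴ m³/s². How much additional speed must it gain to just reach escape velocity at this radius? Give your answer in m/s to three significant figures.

r = 6371 + 253.1 = 6624.1 km = 6.6241×10⁶ m.
Circular speed v_c = √(μ/r) = 7757 m/s.
Escape speed v_esc = √(2μ/r) = √2 × v_c = 10970 m/s.
Δv = v_esc − v_c = 3213 m/s.

Δv ≈ 3210 m/s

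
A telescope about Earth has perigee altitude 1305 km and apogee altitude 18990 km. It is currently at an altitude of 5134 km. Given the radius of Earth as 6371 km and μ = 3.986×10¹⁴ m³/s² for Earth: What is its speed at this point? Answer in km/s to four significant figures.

r_p = 6371 + 1305 = 7676.0 km = 7.6760×10⁶ m.
r_a = 6371 + 18990 = 25361 km = 2.5361×10⁷ m.
r = 6371 + 5134 = 11505 km = 1.150×10⁷ m.
Semi-major axis a = (r_p + r_a)/2 = 16518 km = 1.652×10⁷ m.
Vis-viva: v² = μ(2/r − 1/a) = 3.986×10¹⁴ × (1.738×10⁻⁷ − 6.054×10⁻⁸) = 4.516×10⁷ m²/s².
v = 6720 m/s = 6.720 km/s.

v ≈ 6.720 km/s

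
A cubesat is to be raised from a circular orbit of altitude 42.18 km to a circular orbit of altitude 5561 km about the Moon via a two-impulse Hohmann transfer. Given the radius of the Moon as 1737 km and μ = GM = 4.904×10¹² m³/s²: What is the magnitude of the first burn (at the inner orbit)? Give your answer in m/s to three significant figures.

r₁ = 1737 + 42.18 = 1779.2 km = 1.7792×10⁶ m.
r₂ = 1737 + 5561 = 7298.0 km = 7.2980×10⁶ m.
Transfer ellipse a_t = (r₁ + r₂)/2 = 4.539×10⁶ m.
At r₁: circular v_c1 = √(μ/r₁) = 1660 m/s; transfer-perilune v_p = √[μ(2/r₁ − 1/a_t)] = 2105 m/s.
Δv₁ = v_p − v_c1 = 445.0 m/s.

Δv ≈ 445 m/s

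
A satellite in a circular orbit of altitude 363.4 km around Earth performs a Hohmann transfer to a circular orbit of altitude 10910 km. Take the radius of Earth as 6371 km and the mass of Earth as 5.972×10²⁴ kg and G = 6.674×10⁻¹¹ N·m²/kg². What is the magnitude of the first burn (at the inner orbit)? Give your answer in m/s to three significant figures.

Δv ≈ 1540 m/s

μ = GM = 6.674×10⁻¹¹ × 5.972×10²⁴ = 3.986×10¹⁴ m³/s².
r₁ = 6371 + 363.4 = 6734.4 km = 6.7344×10⁶ m.
r₂ = 6371 + 10910 = 17281 km = 1.7281×10⁷ m.
Transfer ellipse a_t = (r₁ + r₂)/2 = 1.201×10⁷ m.
At r₁: circular v_c1 = √(μ/r₁) = 7693 m/s; transfer-perigee v_p = √[μ(2/r₁ − 1/a_t)] = 9229 m/s.
Δv₁ = v_p − v_c1 = 1536 m/s.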